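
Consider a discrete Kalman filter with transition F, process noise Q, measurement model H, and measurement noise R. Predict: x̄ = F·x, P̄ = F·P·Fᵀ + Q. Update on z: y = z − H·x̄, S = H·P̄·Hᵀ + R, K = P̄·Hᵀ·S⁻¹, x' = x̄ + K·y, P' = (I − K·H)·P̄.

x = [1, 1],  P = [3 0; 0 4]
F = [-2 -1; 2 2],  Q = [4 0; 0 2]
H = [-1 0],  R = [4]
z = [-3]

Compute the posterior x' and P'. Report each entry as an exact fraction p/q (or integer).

x̄ = F·x = [-3, 4]
P̄ = F·P·Fᵀ + Q = [20 -20; -20 30]
y = z − H·x̄ = [-6]
S = H·P̄·Hᵀ + R = [24]
K = P̄·Hᵀ·S⁻¹ = [-5/6; 5/6]
x' = x̄ + K·y = [2, -1]
P' = (I − K·H)·P̄ = [10/3 -10/3; -10/3 40/3]

x' = [2, -1]
P' = [10/3 -10/3; -10/3 40/3]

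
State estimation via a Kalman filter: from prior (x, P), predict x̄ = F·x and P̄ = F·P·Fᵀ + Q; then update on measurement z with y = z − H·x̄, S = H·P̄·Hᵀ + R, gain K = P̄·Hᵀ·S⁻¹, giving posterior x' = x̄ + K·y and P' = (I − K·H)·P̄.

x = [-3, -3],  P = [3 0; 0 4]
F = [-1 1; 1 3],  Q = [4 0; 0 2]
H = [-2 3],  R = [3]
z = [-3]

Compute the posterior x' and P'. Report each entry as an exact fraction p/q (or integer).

x' = [15/28, -3/4]
P' = [3363/308 321/44; 321/44 229/44]

x̄ = F·x = [0, -12]
P̄ = F·P·Fᵀ + Q = [11 9; 9 41]
y = z − H·x̄ = [33]
S = H·P̄·Hᵀ + R = [308]
K = P̄·Hᵀ·S⁻¹ = [5/308; 15/44]
x' = x̄ + K·y = [15/28, -3/4]
P' = (I − K·H)·P̄ = [3363/308 321/44; 321/44 229/44]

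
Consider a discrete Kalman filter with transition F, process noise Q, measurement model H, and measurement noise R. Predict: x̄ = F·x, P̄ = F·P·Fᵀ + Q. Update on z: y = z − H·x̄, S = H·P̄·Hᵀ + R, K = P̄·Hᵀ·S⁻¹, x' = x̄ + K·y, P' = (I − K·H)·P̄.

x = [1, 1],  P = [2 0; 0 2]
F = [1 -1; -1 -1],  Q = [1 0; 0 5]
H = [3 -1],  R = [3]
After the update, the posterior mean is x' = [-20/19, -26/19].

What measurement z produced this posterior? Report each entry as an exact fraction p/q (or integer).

x̄ = F·x = [0, -2]
P̄ = F·P·Fᵀ + Q = [5 0; 0 9]
S = H·P̄·Hᵀ + R = [57]
K = P̄·Hᵀ·S⁻¹ = [5/19; -3/19]
x' − x̄ = [-20/19, 12/19] = K·y
y = (KᵀK)⁻¹·Kᵀ·(x' − x̄) = [-4]
z = y + H·x̄ = [-4] + [2] = [-2]

z = [-2]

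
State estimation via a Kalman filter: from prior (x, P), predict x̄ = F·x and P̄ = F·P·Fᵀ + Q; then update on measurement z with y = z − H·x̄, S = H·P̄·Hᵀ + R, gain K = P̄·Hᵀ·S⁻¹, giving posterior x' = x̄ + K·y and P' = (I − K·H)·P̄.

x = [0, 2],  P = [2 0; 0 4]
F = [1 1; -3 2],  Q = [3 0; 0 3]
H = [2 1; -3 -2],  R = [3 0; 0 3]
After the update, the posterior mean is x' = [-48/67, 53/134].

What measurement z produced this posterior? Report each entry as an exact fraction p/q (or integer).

x̄ = F·x = [2, 4]
P̄ = F·P·Fᵀ + Q = [9 2; 2 37]
S = H·P̄·Hᵀ + R = [84 -142; -142 256]
K = P̄·Hᵀ·S⁻¹ = [359/670 59/335; -216/335 -449/670]
x' − x̄ = [-182/67, -483/134] = K·y
y = (KᵀK)⁻¹·Kᵀ·(x' − x̄) = [-10, 15]
z = y + H·x̄ = [-10, 15] + [8, -14] = [-2, 1]

z = [-2, 1]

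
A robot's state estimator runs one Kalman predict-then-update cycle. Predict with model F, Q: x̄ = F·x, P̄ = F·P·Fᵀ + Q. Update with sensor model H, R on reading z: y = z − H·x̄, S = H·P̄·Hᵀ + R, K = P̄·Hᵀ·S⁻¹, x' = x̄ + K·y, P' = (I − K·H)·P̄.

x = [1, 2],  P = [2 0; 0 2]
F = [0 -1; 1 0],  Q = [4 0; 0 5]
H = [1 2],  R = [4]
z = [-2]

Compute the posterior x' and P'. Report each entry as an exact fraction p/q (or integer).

x' = [-44/19, 5/19]
P' = [96/19 -42/19; -42/19 35/19]

x̄ = F·x = [-2, 1]
P̄ = F·P·Fᵀ + Q = [6 0; 0 7]
y = z − H·x̄ = [-2]
S = H·P̄·Hᵀ + R = [38]
K = P̄·Hᵀ·S⁻¹ = [3/19; 7/19]
x' = x̄ + K·y = [-44/19, 5/19]
P' = (I − K·H)·P̄ = [96/19 -42/19; -42/19 35/19]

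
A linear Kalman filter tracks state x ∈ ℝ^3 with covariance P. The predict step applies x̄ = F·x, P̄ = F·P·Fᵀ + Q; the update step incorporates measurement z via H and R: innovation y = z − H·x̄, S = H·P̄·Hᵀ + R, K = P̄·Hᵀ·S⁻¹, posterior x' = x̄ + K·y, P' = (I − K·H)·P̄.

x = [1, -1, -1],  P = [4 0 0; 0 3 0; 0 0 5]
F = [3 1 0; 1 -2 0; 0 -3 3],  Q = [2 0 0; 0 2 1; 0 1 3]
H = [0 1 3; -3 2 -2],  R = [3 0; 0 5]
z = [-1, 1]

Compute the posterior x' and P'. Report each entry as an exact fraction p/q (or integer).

x̄ = F·x = [2, 3, 0]
P̄ = F·P·Fᵀ + Q = [41 6 -9; 6 18 19; -9 19 75]
y = z − H·x̄ = [-4, 1]
S = H·P̄·Hᵀ + R = [810 -275; -275 414]
K = P̄·Hᵀ·S⁻¹ = [-34269/259715 -16221/51943; 5110/51943 885/51943; 77641/259715 -350/51943]
x' = x̄ + K·y = [575401/259715, 136274/51943, -312314/259715]
P' = (I − K·H)·P̄ = [2385901/259715 501273/51943 -869724/259715; 501273/51943 569424/51943 -184698/51943; -869724/259715 -184698/51943 385471/259715]

x' = [575401/259715, 136274/51943, -312314/259715]
P' = [2385901/259715 501273/51943 -869724/259715; 501273/51943 569424/51943 -184698/51943; -869724/259715 -184698/51943 385471/259715]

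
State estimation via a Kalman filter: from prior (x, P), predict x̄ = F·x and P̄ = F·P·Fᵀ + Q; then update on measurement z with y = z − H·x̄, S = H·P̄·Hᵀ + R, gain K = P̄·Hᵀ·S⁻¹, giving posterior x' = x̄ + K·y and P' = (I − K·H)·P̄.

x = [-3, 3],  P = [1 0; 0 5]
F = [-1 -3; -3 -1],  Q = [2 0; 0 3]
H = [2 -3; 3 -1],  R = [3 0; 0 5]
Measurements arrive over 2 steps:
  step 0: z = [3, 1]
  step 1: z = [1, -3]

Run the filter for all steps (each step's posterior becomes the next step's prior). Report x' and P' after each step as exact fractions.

step 0: x' = [2094/8597, -4570/8597], P' = [8112/8597 6486/8597; 6486/8597 7793/8597]
step 1: x' = [-18414809/14614987, -53074088/43844961], P' = [13471011/14614987 10962238/14614987; 10962238/14614987 39780317/43844961]

step 0: x̄ = F·x = [-6, 6]
step 0: P̄ = F·P·Fᵀ + Q = [48 18; 18 17]
step 0: y = z − H·x̄ = [33, 25]
step 0: S = H·P̄·Hᵀ + R = [132 141; 141 346]
step 0: K = P̄·Hᵀ·S⁻¹ = [-1078/8597 3570/8597; -3469/8597 2333/8597]
step 0: x' = x̄ + K·y = [2094/8597, -4570/8597]
step 0: P' = (I − K·H)·P̄ = [8112/8597 6486/8597; 6486/8597 7793/8597]
step 1: x̄ = F·x = [11616/8597, -1712/8597]
step 1: P̄ = F·P·Fᵀ + Q = [134359/8597 112575/8597; 112575/8597 145508/8597]
step 1: y = z − H·x̄ = [-19771/8597, -62351/8597]
step 1: S = H·P̄·Hᵀ + R = [521899/8597 4353/8597; 4353/8597 722274/8597]
step 1: K = P̄·Hᵀ·S⁻¹ = [-1981564/14614987 5890159/14614987; -5951947/14614987 11775965/43844961]
step 1: x' = x̄ + K·y = [-18414809/14614987, -53074088/43844961]
step 1: P' = (I − K·H)·P̄ = [13471011/14614987 10962238/14614987; 10962238/14614987 39780317/43844961]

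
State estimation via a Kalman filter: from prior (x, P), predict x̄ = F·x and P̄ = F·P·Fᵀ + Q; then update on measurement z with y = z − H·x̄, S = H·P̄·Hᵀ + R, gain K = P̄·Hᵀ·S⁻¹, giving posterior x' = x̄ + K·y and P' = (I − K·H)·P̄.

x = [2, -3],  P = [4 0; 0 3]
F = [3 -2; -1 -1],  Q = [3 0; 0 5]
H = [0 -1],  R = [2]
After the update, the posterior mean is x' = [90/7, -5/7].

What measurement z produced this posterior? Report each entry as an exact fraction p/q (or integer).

z = [1]

x̄ = F·x = [12, 1]
P̄ = F·P·Fᵀ + Q = [51 -6; -6 12]
S = H·P̄·Hᵀ + R = [14]
K = P̄·Hᵀ·S⁻¹ = [3/7; -6/7]
x' − x̄ = [6/7, -12/7] = K·y
y = (KᵀK)⁻¹·Kᵀ·(x' − x̄) = [2]
z = y + H·x̄ = [2] + [-1] = [1]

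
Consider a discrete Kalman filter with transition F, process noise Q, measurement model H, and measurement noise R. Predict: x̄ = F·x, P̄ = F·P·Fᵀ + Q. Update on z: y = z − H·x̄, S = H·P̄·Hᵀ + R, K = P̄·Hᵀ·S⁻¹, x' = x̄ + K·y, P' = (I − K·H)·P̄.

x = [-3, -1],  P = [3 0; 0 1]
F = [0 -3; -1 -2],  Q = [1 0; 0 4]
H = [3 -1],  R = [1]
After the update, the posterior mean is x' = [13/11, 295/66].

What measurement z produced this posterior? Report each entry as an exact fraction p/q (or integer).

z = [-1]

x̄ = F·x = [3, 5]
P̄ = F·P·Fᵀ + Q = [10 6; 6 11]
S = H·P̄·Hᵀ + R = [66]
K = P̄·Hᵀ·S⁻¹ = [4/11; 7/66]
x' − x̄ = [-20/11, -35/66] = K·y
y = (KᵀK)⁻¹·Kᵀ·(x' − x̄) = [-5]
z = y + H·x̄ = [-5] + [4] = [-1]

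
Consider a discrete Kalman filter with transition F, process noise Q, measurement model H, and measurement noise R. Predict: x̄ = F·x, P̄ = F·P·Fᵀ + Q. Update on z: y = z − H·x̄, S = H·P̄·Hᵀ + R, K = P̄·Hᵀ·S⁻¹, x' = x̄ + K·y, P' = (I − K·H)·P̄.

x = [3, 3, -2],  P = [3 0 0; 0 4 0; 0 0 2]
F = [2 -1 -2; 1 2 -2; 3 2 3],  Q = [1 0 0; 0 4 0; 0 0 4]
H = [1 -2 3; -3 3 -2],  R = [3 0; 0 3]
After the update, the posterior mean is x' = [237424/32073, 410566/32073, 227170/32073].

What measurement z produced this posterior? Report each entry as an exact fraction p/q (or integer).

z = [3, 2]

x̄ = F·x = [7, 13, 9]
P̄ = F·P·Fᵀ + Q = [25 6 -2; 6 31 13; -2 13 65]
S = H·P̄·Hᵀ + R = [545 -406; -406 479]
K = P̄·Hᵀ·S⁻¹ = [-6055/32073 -8681/32073; 3917/32073 6601/32073; 15161/32073 7159/32073]
x' − x̄ = [12913/32073, -6383/32073, -61487/32073] = K·y
y = (KᵀK)⁻¹·Kᵀ·(x' − x̄) = [-5, 2]
z = y + H·x̄ = [-5, 2] + [8, 0] = [3, 2]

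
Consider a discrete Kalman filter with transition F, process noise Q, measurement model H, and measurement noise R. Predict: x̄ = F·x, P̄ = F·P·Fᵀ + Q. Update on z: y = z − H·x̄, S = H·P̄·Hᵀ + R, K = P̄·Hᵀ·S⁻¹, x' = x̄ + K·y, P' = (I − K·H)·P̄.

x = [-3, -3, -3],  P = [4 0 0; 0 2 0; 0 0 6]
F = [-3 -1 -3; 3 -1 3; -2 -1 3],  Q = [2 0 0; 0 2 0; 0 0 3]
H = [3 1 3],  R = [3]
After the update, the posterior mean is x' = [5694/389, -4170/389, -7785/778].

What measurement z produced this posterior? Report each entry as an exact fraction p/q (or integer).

x̄ = F·x = [21, -15, 0]
P̄ = F·P·Fᵀ + Q = [94 -88 -28; -88 94 32; -28 32 75]
S = H·P̄·Hᵀ + R = [778]
K = P̄·Hᵀ·S⁻¹ = [55/389; -37/389; 173/778]
x' − x̄ = [-2475/389, 1665/389, -7785/778] = K·y
y = (KᵀK)⁻¹·Kᵀ·(x' − x̄) = [-45]
z = y + H·x̄ = [-45] + [48] = [3]

z = [3]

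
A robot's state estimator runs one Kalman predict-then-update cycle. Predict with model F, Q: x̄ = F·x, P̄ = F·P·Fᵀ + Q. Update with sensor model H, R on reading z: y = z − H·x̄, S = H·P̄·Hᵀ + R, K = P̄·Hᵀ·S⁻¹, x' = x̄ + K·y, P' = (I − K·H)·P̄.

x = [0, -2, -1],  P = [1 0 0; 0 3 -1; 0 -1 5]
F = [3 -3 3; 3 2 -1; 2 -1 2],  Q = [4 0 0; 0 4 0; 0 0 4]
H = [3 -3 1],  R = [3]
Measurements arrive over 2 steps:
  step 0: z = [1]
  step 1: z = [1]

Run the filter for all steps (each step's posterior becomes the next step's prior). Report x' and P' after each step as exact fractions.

step 0: x̄ = F·x = [3, -3, 0]
step 0: P̄ = F·P·Fᵀ + Q = [103 -33 54; -33 34 -15; 54 -15 35]
step 0: y = z − H·x̄ = [-17]
step 0: S = H·P̄·Hᵀ + R = [2279]
step 0: K = P̄·Hᵀ·S⁻¹ = [462/2279; -216/2279; 242/2279]
step 0: x' = x̄ + K·y = [-1017/2279, -3165/2279, -4114/2279]
step 0: P' = (I − K·H)·P̄ = [21293/2279 24585/2279 11262/2279; 24585/2279 30830/2279 18087/2279; 11262/2279 18087/2279 21201/2279]
step 1: x̄ = F·x = [-5898/2279, -5267/2279, -7097/2279]
step 1: P̄ = F·P·Fᵀ + Q = [103652/2279 99654/2279 98550/2279; 99654/2279 500374/2279 183764/2279; 98550/2279 183764/2279 129330/2279]
step 1: y = z − H·x̄ = [11269/2279]
step 1: S = H·P̄·Hᵀ + R = [3267345/2279]
step 1: K = P̄·Hᵀ·S⁻¹ = [36848/1089115; -1018396/3267345; -42104/1089115]
step 1: x' = x̄ + K·y = [-2636402/1089115, -12586841/3267345, -3599789/1089115]
step 1: P' = (I − K·H)·P̄ = [47747092/1089115 64089742/1089115 49138494/1089115; 64089742/1089115 262292266/3267345 69004644/1089115; 49138494/1089115 69004644/1089115 59472138/1089115]

step 0: x' = [-1017/2279, -3165/2279, -4114/2279], P' = [21293/2279 24585/2279 11262/2279; 24585/2279 30830/2279 18087/2279; 11262/2279 18087/2279 21201/2279]
step 1: x' = [-2636402/1089115, -12586841/3267345, -3599789/1089115], P' = [47747092/1089115 64089742/1089115 49138494/1089115; 64089742/1089115 262292266/3267345 69004644/1089115; 49138494/1089115 69004644/1089115 59472138/1089115]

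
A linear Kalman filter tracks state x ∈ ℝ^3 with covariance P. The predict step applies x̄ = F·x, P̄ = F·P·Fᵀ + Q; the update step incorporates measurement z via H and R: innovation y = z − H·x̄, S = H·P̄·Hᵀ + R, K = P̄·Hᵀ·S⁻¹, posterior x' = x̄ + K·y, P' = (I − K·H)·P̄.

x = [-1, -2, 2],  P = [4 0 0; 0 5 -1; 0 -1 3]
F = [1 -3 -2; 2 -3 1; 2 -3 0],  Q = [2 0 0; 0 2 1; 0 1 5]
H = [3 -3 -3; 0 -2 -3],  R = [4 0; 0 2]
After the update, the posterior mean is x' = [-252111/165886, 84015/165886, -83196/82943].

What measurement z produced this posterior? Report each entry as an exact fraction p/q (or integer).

z = [-3, 2]

x̄ = F·x = [1, 6, 4]
P̄ = F·P·Fᵀ + Q = [51 44 47; 44 72 65; 47 65 66]
S = H·P̄·Hᵀ + R = [1237 1314; 1314 1664]
K = P̄·Hᵀ·S⁻¹ = [50613/165886 -125593/331772; -9405/165886 -52737/331772; 2916/82943 -18652/82943]
x' − x̄ = [-417997/165886, -911301/165886, -414968/82943] = K·y
y = (KᵀK)⁻¹·Kᵀ·(x' − x̄) = [24, 26]
z = y + H·x̄ = [24, 26] + [-27, -24] = [-3, 2]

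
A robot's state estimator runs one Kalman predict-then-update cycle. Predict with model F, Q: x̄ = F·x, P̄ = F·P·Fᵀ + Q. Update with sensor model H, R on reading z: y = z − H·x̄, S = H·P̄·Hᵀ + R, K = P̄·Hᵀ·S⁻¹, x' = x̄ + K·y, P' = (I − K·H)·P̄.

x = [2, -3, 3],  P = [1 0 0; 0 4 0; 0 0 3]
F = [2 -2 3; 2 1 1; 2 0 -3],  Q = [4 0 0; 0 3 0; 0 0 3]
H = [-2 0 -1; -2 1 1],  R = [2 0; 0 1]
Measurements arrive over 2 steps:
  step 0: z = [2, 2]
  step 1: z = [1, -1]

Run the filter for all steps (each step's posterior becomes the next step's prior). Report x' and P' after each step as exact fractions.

step 0: x̄ = F·x = [19, 4, -5]
step 0: P̄ = F·P·Fᵀ + Q = [51 5 -23; 5 14 -5; -23 -5 34]
step 0: y = z − H·x̄ = [35, 41]
step 0: S = H·P̄·Hᵀ + R = [148 165; 165 315]
step 0: K = P̄·Hᵀ·S⁻¹ = [-113/431 -105/431; -94/1293 677/19395; -191/431 608/1293]
step 0: x' = x̄ + K·y = [-71/431, 55987/19395, -1592/1293]
step 0: P' = (I − K·H)·P̄ = [454/431 1485/431 -682/431; 1485/431 265157/19395 -8722/1293; -682/431 -8722/1293 1746/431]
step 1: x̄ = F·x = [-190004/19395, 25717/19395, 1450/431]
step 1: P̄ = F·P·Fᵀ + Q = [2594138/19395 -722884/19395 -37282/431; -722884/19395 366512/19395 10998/431; -37282/431 10998/431 27007/431]
step 1: y = z − H·x̄ = [-295363/19395, -98074/3879]
step 1: S = H·P̄·Hᵀ + R = [4919897/19395 2022419/3879; 2022419/3879 4513978/3879]
step 1: K = P̄·Hᵀ·S⁻¹ = [-18372686/64722637 -94714164/453058459; -13772062/64722637 89506096/453058459; -694475/2087827 5458198/14614789]
step 1: x' = x̄ + K·y = [-85158714/453058459, -194147825/453058459, -14801033/14614789]
step 1: P' = (I − K·H)·P̄ = [259464886/453058459 685927776/453058459 -8442328/14614789; 685927776/453058459 2640408332/453058459 -38033764/14614789; -8442328/14614789 -38033764/14614789 26607306/14614789]

step 0: x' = [-71/431, 55987/19395, -1592/1293], P' = [454/431 1485/431 -682/431; 1485/431 265157/19395 -8722/1293; -682/431 -8722/1293 1746/431]
step 1: x' = [-85158714/453058459, -194147825/453058459, -14801033/14614789], P' = [259464886/453058459 685927776/453058459 -8442328/14614789; 685927776/453058459 2640408332/453058459 -38033764/14614789; -8442328/14614789 -38033764/14614789 26607306/14614789]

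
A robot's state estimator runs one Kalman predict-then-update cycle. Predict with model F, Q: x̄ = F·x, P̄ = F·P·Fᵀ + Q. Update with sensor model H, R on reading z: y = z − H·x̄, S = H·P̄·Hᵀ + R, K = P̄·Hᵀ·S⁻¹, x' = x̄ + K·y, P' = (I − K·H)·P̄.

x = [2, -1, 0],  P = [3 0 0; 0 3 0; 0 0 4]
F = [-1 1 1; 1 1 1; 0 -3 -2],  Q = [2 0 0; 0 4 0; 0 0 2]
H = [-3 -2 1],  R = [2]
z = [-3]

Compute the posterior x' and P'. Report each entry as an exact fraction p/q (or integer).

x' = [-38/33, 30/11, -31/33]
P' = [1427/429 -587/143 49/33; -587/143 919/143 3/11; 49/33 3/11 185/33]

x̄ = F·x = [-3, 1, 3]
P̄ = F·P·Fᵀ + Q = [12 4 -17; 4 14 -17; -17 -17 45]
y = z − H·x̄ = [-13]
S = H·P̄·Hᵀ + R = [429]
K = P̄·Hᵀ·S⁻¹ = [-61/429; -19/143; 10/33]
x' = x̄ + K·y = [-38/33, 30/11, -31/33]
P' = (I − K·H)·P̄ = [1427/429 -587/143 49/33; -587/143 919/143 3/11; 49/33 3/11 185/33]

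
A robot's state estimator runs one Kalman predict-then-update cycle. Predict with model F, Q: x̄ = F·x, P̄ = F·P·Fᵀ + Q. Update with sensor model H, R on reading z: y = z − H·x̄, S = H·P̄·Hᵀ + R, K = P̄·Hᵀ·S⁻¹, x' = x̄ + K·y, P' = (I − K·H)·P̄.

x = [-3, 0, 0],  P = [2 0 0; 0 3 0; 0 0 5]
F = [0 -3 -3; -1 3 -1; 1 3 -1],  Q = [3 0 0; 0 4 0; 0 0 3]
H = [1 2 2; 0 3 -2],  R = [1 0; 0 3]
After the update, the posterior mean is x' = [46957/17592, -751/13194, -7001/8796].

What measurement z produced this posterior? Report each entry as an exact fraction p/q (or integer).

x̄ = F·x = [0, 3, -3]
P̄ = F·P·Fᵀ + Q = [75 -12 -12; -12 38 30; -12 30 37]
S = H·P̄·Hᵀ + R = [520 128; 128 133]
K = P̄·Hᵀ·S⁻¹ = [1709/17592 -404/2199; 2395/13194 1526/6597; 2363/8796 -304/2199]
x' − x̄ = [46957/17592, -40333/13194, 19387/8796] = K·y
y = (KᵀK)⁻¹·Kᵀ·(x' − x̄) = [1, -14]
z = y + H·x̄ = [1, -14] + [0, 15] = [1, 1]

z = [1, 1]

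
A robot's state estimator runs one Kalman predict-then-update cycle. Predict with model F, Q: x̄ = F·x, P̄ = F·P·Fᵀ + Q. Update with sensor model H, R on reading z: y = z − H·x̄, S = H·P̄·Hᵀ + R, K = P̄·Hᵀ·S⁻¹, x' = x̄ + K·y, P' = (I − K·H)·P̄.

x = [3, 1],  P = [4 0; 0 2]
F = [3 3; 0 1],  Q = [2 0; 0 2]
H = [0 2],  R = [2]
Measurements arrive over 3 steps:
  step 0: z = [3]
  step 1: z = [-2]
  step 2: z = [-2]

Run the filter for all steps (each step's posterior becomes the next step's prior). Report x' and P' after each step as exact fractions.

step 0: x̄ = F·x = [12, 1]
step 0: P̄ = F·P·Fᵀ + Q = [56 6; 6 4]
step 0: y = z − H·x̄ = [1]
step 0: S = H·P̄·Hᵀ + R = [18]
step 0: K = P̄·Hᵀ·S⁻¹ = [2/3; 4/9]
step 0: x' = x̄ + K·y = [38/3, 13/9]
step 0: P' = (I − K·H)·P̄ = [48 2/3; 2/3 4/9]
step 1: x̄ = F·x = [127/3, 13/9]
step 1: P̄ = F·P·Fᵀ + Q = [450 10/3; 10/3 22/9]
step 1: y = z − H·x̄ = [-44/9]
step 1: S = H·P̄·Hᵀ + R = [106/9]
step 1: K = P̄·Hᵀ·S⁻¹ = [30/53; 22/53]
step 1: x' = x̄ + K·y = [2097/53, -31/53]
step 1: P' = (I − K·H)·P̄ = [23650/53 30/53; 30/53 22/53]
step 2: x̄ = F·x = [6198/53, -31/53]
step 2: P̄ = F·P·Fᵀ + Q = [213694/53 156/53; 156/53 128/53]
step 2: y = z − H·x̄ = [-44/53]
step 2: S = H·P̄·Hᵀ + R = [618/53]
step 2: K = P̄·Hᵀ·S⁻¹ = [52/103; 128/309]
step 2: x' = x̄ + K·y = [12002/103, -287/309]
step 2: P' = (I − K·H)·P̄ = [414986/103 52/103; 52/103 128/309]

step 0: x' = [38/3, 13/9], P' = [48 2/3; 2/3 4/9]
step 1: x' = [2097/53, -31/53], P' = [23650/53 30/53; 30/53 22/53]
step 2: x' = [12002/103, -287/309], P' = [414986/103 52/103; 52/103 128/309]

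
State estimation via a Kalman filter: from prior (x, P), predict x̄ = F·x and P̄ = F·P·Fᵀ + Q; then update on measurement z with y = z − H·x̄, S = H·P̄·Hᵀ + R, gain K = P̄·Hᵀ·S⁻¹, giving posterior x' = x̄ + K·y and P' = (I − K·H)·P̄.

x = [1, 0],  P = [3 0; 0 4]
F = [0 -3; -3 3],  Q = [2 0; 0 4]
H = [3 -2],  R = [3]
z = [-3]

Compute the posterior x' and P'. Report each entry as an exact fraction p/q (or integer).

x' = [-1674/1045, -87/95]
P' = [5114/1045 672/95; 672/95 1041/95]

x̄ = F·x = [0, -3]
P̄ = F·P·Fᵀ + Q = [38 -36; -36 67]
y = z − H·x̄ = [-9]
S = H·P̄·Hᵀ + R = [1045]
K = P̄·Hᵀ·S⁻¹ = [186/1045; -22/95]
x' = x̄ + K·y = [-1674/1045, -87/95]
P' = (I − K·H)·P̄ = [5114/1045 672/95; 672/95 1041/95]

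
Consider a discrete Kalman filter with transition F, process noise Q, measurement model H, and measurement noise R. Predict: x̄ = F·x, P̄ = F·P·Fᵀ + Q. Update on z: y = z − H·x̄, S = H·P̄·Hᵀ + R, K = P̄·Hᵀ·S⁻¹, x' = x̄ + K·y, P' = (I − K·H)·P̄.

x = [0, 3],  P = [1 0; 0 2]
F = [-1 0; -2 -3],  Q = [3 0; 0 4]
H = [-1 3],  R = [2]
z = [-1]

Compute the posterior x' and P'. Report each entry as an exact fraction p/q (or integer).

x' = [13/57, -1/3]
P' = [227/57 4/3; 4/3 2/3]

x̄ = F·x = [0, -9]
P̄ = F·P·Fᵀ + Q = [4 2; 2 26]
y = z − H·x̄ = [26]
S = H·P̄·Hᵀ + R = [228]
K = P̄·Hᵀ·S⁻¹ = [1/114; 1/3]
x' = x̄ + K·y = [13/57, -1/3]
P' = (I − K·H)·P̄ = [227/57 4/3; 4/3 2/3]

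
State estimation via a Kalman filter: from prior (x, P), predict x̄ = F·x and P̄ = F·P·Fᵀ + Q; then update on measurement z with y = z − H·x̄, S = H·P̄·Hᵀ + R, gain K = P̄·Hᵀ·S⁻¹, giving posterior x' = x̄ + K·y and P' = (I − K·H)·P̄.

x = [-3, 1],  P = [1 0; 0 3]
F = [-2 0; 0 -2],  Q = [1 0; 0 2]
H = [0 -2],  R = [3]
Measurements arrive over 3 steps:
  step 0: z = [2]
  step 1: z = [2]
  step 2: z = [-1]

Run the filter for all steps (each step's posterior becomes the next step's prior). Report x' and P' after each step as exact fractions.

step 0: x' = [6, -62/59], P' = [5 0; 0 42/59]
step 1: x' = [-12, -772/1321], P' = [21 0; 0 858/1321]
step 2: x' = [24, 16780/28259], P' = [85 0; 0 18222/28259]

step 0: x̄ = F·x = [6, -2]
step 0: P̄ = F·P·Fᵀ + Q = [5 0; 0 14]
step 0: y = z − H·x̄ = [-2]
step 0: S = H·P̄·Hᵀ + R = [59]
step 0: K = P̄·Hᵀ·S⁻¹ = [0; -28/59]
step 0: x' = x̄ + K·y = [6, -62/59]
step 0: P' = (I − K·H)·P̄ = [5 0; 0 42/59]
step 1: x̄ = F·x = [-12, 124/59]
step 1: P̄ = F·P·Fᵀ + Q = [21 0; 0 286/59]
step 1: y = z − H·x̄ = [366/59]
step 1: S = H·P̄·Hᵀ + R = [1321/59]
step 1: K = P̄·Hᵀ·S⁻¹ = [0; -572/1321]
step 1: x' = x̄ + K·y = [-12, -772/1321]
step 1: P' = (I − K·H)·P̄ = [21 0; 0 858/1321]
step 2: x̄ = F·x = [24, 1544/1321]
step 2: P̄ = F·P·Fᵀ + Q = [85 0; 0 6074/1321]
step 2: y = z − H·x̄ = [1767/1321]
step 2: S = H·P̄·Hᵀ + R = [28259/1321]
step 2: K = P̄·Hᵀ·S⁻¹ = [0; -12148/28259]
step 2: x' = x̄ + K·y = [24, 16780/28259]
step 2: P' = (I − K·H)·P̄ = [85 0; 0 18222/28259]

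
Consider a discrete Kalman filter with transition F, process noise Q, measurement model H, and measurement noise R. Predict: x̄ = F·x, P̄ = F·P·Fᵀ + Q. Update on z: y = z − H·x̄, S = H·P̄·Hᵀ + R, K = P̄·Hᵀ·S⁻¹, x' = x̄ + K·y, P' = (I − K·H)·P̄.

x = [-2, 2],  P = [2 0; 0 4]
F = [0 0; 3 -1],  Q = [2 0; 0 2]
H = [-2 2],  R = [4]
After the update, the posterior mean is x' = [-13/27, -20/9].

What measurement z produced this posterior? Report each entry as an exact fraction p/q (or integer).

x̄ = F·x = [0, -8]
P̄ = F·P·Fᵀ + Q = [2 0; 0 24]
S = H·P̄·Hᵀ + R = [108]
K = P̄·Hᵀ·S⁻¹ = [-1/27; 4/9]
x' − x̄ = [-13/27, 52/9] = K·y
y = (KᵀK)⁻¹·Kᵀ·(x' − x̄) = [13]
z = y + H·x̄ = [13] + [-16] = [-3]

z = [-3]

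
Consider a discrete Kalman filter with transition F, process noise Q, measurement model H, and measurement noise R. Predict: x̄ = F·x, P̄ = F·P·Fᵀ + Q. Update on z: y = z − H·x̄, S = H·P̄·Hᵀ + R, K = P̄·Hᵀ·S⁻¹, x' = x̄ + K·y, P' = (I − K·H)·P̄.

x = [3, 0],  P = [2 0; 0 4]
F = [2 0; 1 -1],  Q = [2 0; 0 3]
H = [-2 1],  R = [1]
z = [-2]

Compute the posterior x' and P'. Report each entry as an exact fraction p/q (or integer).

x' = [46/17, 109/34]
P' = [42/17 76/17; 76/17 305/34]

x̄ = F·x = [6, 3]
P̄ = F·P·Fᵀ + Q = [10 4; 4 9]
y = z − H·x̄ = [7]
S = H·P̄·Hᵀ + R = [34]
K = P̄·Hᵀ·S⁻¹ = [-8/17; 1/34]
x' = x̄ + K·y = [46/17, 109/34]
P' = (I − K·H)·P̄ = [42/17 76/17; 76/17 305/34]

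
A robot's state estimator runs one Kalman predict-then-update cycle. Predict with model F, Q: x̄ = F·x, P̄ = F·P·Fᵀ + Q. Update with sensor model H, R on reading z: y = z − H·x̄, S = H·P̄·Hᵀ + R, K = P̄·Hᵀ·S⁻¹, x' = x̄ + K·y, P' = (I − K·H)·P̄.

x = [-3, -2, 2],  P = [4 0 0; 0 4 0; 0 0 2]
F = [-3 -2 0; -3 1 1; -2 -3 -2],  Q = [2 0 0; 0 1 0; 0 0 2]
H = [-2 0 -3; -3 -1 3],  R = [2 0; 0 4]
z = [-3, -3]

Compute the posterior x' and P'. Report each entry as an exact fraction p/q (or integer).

x' = [151783/117261, -36455/234522, 37651/234522]
P' = [49954/117261 -141106/117261 -18652/117261; -141106/117261 859981/117261 98869/117261; -18652/117261 98869/117261 28687/117261]

x̄ = F·x = [13, 9, 8]
P̄ = F·P·Fᵀ + Q = [54 28 48; 28 43 8; 48 8 62]
y = z − H·x̄ = [47, 21]
S = H·P̄·Hᵀ + R = [1352 -10; -10 347]
K = P̄·Hᵀ·S⁻¹ = [-21976/117261 -16178/117261; -14395/234522 -35014/117261; -48757/234522 10787/117261]
x' = x̄ + K·y = [151783/117261, -36455/234522, 37651/234522]
P' = (I − K·H)·P̄ = [49954/117261 -141106/117261 -18652/117261; -141106/117261 859981/117261 98869/117261; -18652/117261 98869/117261 28687/117261]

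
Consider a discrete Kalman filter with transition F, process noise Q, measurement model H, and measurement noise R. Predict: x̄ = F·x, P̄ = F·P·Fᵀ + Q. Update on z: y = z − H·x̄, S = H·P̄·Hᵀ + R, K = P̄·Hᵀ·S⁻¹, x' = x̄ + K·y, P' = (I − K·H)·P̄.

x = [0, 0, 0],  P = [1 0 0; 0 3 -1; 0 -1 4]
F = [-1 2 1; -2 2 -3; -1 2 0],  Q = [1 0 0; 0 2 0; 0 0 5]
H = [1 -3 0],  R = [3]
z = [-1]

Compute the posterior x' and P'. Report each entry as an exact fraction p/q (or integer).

x' = [4/575, 192/575, 49/575]
P' = [8034/575 2682/575 6129/575; 2682/575 1086/575 2092/575; 6129/575 2092/575 7949/575]

x̄ = F·x = [0, 0, 0]
P̄ = F·P·Fᵀ + Q = [14 6 11; 6 66 20; 11 20 18]
y = z − H·x̄ = [-1]
S = H·P̄·Hᵀ + R = [575]
K = P̄·Hᵀ·S⁻¹ = [-4/575; -192/575; -49/575]
x' = x̄ + K·y = [4/575, 192/575, 49/575]
P' = (I − K·H)·P̄ = [8034/575 2682/575 6129/575; 2682/575 1086/575 2092/575; 6129/575 2092/575 7949/575]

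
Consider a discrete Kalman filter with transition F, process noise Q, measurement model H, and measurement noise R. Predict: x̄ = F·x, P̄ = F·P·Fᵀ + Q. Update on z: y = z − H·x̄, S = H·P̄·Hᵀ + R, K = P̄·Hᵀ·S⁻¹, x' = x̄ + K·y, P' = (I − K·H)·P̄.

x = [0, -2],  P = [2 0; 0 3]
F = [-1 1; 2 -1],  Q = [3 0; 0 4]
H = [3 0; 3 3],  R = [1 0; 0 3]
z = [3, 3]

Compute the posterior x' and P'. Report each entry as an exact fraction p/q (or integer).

x' = [1936/2017, 35/2017]
P' = [221/2017 -220/2017; -220/2017 867/2017]

x̄ = F·x = [-2, 2]
P̄ = F·P·Fᵀ + Q = [8 -7; -7 15]
y = z − H·x̄ = [9, 3]
S = H·P̄·Hᵀ + R = [73 9; 9 84]
K = P̄·Hᵀ·S⁻¹ = [663/2017 1/2017; -660/2017 647/2017]
x' = x̄ + K·y = [1936/2017, 35/2017]
P' = (I − K·H)·P̄ = [221/2017 -220/2017; -220/2017 867/2017]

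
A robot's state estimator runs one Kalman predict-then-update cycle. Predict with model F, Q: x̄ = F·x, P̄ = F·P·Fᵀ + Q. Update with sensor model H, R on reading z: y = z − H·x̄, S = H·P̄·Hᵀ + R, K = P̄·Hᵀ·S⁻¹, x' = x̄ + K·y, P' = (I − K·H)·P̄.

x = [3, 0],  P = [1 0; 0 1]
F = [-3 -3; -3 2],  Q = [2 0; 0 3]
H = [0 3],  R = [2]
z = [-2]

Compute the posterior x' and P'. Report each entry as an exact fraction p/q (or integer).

x̄ = F·x = [-9, -9]
P̄ = F·P·Fᵀ + Q = [20 3; 3 16]
y = z − H·x̄ = [25]
S = H·P̄·Hᵀ + R = [146]
K = P̄·Hᵀ·S⁻¹ = [9/146; 24/73]
x' = x̄ + K·y = [-1089/146, -57/73]
P' = (I − K·H)·P̄ = [2839/146 3/73; 3/73 16/73]

x' = [-1089/146, -57/73]
P' = [2839/146 3/73; 3/73 16/73]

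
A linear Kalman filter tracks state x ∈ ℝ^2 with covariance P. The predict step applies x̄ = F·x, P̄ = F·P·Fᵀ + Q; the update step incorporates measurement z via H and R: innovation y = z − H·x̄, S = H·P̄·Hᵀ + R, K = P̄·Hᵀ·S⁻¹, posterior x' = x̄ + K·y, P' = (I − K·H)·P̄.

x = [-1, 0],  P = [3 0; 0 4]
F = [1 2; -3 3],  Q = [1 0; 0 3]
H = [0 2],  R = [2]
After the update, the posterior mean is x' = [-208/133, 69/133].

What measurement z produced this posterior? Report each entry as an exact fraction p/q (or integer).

x̄ = F·x = [-1, 3]
P̄ = F·P·Fᵀ + Q = [20 15; 15 66]
S = H·P̄·Hᵀ + R = [266]
K = P̄·Hᵀ·S⁻¹ = [15/133; 66/133]
x' − x̄ = [-75/133, -330/133] = K·y
y = (KᵀK)⁻¹·Kᵀ·(x' − x̄) = [-5]
z = y + H·x̄ = [-5] + [6] = [1]

z = [1]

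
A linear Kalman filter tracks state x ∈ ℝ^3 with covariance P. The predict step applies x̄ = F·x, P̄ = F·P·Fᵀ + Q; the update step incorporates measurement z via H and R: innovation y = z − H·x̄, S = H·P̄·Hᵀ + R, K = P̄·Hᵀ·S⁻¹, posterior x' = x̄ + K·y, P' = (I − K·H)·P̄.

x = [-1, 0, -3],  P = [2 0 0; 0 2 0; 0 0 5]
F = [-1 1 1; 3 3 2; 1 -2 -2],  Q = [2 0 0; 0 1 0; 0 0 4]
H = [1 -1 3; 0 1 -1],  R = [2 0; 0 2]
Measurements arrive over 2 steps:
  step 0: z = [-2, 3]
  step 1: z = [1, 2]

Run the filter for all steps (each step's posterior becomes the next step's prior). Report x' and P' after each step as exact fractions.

step 0: x̄ = F·x = [-2, -9, 5]
step 0: P̄ = F·P·Fᵀ + Q = [11 10 -16; 10 57 -26; -16 -26 34]
step 0: y = z − H·x̄ = [-24, 17]
step 0: S = H·P̄·Hᵀ + R = [416 -237; -237 145]
step 0: K = P̄·Hᵀ·S⁻¹ = [-653/4151 -323/4151; 1546/4151 4903/4151; 2020/4151 1584/4151]
step 0: x' = x̄ + K·y = [1879/4151, 8888/4151, -797/4151]
step 0: P' = (I − K·H)·P̄ = [23368/4151 -13306/4151 -12660/4151; -13306/4151 22908/4151 13102/4151; -12660/4151 13102/4151 9934/4151]
step 1: x̄ = F·x = [6212/4151, 30707/4151, -14303/4151]
step 1: P̄ = F·P·Fᵀ + Q = [142648/4151 71338/4151 -219358/4151; 71338/4151 226167/4151 -147542/4151; -219358/4151 -147542/4151 380020/4151]
step 1: y = z − H·x̄ = [71555/4151, -5244/593]
step 1: S = H·P̄·Hᵀ + R = [3223725/4151 -237957/593; -237957/593 129939/593]
step 1: K = P̄·Hᵀ·S⁻¹ = [-993589/3165102 -808003/3165102; 176347/351678 467435/351678; 3729479/6330204 3158201/6330204]
step 1: x' = x̄ + K·y = [-5245597/3165102, 1507801/351678, 14548475/6330204]
step 1: P' = (I − K·H)·P̄ = [12451994/1582551 -881644/175839 -7126793/1582551; -881644/175839 1230148/175839 762713/175839; -7126793/1582551 762713/175839 10570633/3165102]

step 0: x' = [1879/4151, 8888/4151, -797/4151], P' = [23368/4151 -13306/4151 -12660/4151; -13306/4151 22908/4151 13102/4151; -12660/4151 13102/4151 9934/4151]
step 1: x' = [-5245597/3165102, 1507801/351678, 14548475/6330204], P' = [12451994/1582551 -881644/175839 -7126793/1582551; -881644/175839 1230148/175839 762713/175839; -7126793/1582551 762713/175839 10570633/3165102]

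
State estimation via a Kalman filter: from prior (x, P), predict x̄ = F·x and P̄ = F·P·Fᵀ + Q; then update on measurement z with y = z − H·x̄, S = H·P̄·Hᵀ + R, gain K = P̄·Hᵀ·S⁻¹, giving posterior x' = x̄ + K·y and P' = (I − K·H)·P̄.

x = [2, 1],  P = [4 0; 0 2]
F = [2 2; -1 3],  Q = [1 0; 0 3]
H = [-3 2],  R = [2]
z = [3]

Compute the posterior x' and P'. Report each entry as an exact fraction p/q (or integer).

x̄ = F·x = [6, 1]
P̄ = F·P·Fᵀ + Q = [25 4; 4 25]
y = z − H·x̄ = [19]
S = H·P̄·Hᵀ + R = [279]
K = P̄·Hᵀ·S⁻¹ = [-67/279; 38/279]
x' = x̄ + K·y = [401/279, 1001/279]
P' = (I − K·H)·P̄ = [2486/279 3662/279; 3662/279 5531/279]

x' = [401/279, 1001/279]
P' = [2486/279 3662/279; 3662/279 5531/279]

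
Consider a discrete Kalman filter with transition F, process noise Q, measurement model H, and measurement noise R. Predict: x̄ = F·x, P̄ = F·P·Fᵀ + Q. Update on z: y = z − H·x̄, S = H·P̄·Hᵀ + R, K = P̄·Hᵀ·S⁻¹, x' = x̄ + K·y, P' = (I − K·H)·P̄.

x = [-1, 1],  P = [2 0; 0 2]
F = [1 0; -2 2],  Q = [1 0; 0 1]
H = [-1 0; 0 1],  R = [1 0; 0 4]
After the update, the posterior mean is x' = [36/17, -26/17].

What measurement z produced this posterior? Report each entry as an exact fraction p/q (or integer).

x̄ = F·x = [-1, 4]
P̄ = F·P·Fᵀ + Q = [3 -4; -4 17]
S = H·P̄·Hᵀ + R = [4 4; 4 21]
K = P̄·Hᵀ·S⁻¹ = [-47/68 -1/17; 4/17 13/17]
x' − x̄ = [53/17, -94/17] = K·y
y = (KᵀK)⁻¹·Kᵀ·(x' − x̄) = [-4, -6]
z = y + H·x̄ = [-4, -6] + [1, 4] = [-3, -2]

z = [-3, -2]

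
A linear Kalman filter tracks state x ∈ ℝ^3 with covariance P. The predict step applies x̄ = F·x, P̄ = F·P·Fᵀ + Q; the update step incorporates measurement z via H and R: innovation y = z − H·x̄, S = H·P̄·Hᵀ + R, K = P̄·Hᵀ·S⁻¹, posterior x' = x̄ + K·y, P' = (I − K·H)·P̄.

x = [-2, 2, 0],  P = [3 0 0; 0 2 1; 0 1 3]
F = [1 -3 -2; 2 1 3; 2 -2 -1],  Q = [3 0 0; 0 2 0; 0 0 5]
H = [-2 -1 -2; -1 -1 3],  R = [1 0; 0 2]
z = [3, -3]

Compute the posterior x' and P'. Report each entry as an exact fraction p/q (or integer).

x̄ = F·x = [-8, -2, -8]
P̄ = F·P·Fᵀ + Q = [48 -29 31; -29 49 -8; 31 -8 32]
y = z − H·x̄ = [-31, 11]
S = H·P̄·Hᵀ + R = [470 -250; -250 191]
K = P̄·Hᵀ·S⁻¹ = [-6139/27270 253/2727; -415/1818 -481/909; -2144/13635 481/2727]
x' = x̄ + K·y = [-7/9090, -451/606, -5387/4545]
P' = (I − K·H)·P̄ = [329809/27270 -35069/1818 -31861/13635; -35069/1818 19043/606 3356/909; -31861/13635 3356/909 7763/13635]

x' = [-7/9090, -451/606, -5387/4545]
P' = [329809/27270 -35069/1818 -31861/13635; -35069/1818 19043/606 3356/909; -31861/13635 3356/909 7763/13635]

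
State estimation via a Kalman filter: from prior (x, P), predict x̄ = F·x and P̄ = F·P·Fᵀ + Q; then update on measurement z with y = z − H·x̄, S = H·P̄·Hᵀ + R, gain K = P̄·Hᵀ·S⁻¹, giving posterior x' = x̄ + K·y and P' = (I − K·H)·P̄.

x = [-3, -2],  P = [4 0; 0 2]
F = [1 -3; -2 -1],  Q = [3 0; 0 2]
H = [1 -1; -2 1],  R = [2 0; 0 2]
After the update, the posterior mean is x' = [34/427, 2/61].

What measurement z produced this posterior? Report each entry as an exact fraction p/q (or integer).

z = [2, 1]

x̄ = F·x = [3, 8]
P̄ = F·P·Fᵀ + Q = [25 -2; -2 20]
S = H·P̄·Hᵀ + R = [51 -76; -76 130]
K = P̄·Hᵀ·S⁻¹ = [-221/427 -300/427; -74/61 -32/61]
x' − x̄ = [-1247/427, -486/61] = K·y
y = (KᵀK)⁻¹·Kᵀ·(x' − x̄) = [7, -1]
z = y + H·x̄ = [7, -1] + [-5, 2] = [2, 1]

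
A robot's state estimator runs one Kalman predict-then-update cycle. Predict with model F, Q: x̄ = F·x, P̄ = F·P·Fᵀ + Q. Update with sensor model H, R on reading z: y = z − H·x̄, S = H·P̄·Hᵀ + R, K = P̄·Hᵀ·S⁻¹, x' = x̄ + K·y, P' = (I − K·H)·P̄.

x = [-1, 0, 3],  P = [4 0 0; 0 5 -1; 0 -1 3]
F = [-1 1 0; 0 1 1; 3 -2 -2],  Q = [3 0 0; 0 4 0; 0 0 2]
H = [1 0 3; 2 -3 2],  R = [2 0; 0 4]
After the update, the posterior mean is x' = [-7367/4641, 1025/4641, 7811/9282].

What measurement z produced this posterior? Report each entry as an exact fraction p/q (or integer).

z = [1, -2]

x̄ = F·x = [1, 3, -9]
P̄ = F·P·Fᵀ + Q = [12 4 -20; 4 10 -12; -20 -12 62]
S = H·P̄·Hᵀ + R = [452 332; 332 326]
K = P̄·Hᵀ·S⁻¹ = [-794/4641 410/4641; 605/4641 -1271/4641; 3569/9282 -109/4641]
x' − x̄ = [-12008/4641, -12898/4641, 91349/9282] = K·y
y = (KᵀK)⁻¹·Kᵀ·(x' − x̄) = [27, 23]
z = y + H·x̄ = [27, 23] + [-26, -25] = [1, -2]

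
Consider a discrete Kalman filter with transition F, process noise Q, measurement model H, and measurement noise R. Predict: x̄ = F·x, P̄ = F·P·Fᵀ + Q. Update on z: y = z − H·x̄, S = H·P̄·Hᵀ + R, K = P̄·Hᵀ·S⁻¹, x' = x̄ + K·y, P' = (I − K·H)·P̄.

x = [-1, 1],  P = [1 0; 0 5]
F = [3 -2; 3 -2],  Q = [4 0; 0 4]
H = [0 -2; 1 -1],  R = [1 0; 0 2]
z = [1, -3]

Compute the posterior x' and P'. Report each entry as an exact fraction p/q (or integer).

x̄ = F·x = [-5, -5]
P̄ = F·P·Fᵀ + Q = [33 29; 29 33]
y = z − H·x̄ = [-9, -3]
S = H·P̄·Hᵀ + R = [133 8; 8 10]
K = P̄·Hᵀ·S⁻¹ = [-102/211 166/211; -314/633 -2/633]
x' = x̄ + K·y = [-635/211, -111/211]
P' = (I − K·H)·P̄ = [383/211 51/211; 51/211 157/633]

x' = [-635/211, -111/211]
P' = [383/211 51/211; 51/211 157/633]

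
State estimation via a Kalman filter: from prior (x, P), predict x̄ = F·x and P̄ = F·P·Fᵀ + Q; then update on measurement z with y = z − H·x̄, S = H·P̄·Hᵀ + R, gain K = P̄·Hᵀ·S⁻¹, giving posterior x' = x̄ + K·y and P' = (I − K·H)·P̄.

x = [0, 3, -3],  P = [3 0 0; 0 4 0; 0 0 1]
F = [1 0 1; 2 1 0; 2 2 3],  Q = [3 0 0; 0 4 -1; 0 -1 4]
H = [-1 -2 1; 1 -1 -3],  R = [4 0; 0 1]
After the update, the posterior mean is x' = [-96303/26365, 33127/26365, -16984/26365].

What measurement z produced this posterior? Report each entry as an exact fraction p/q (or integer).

z = [1, -3]

x̄ = F·x = [-3, 3, -3]
P̄ = F·P·Fᵀ + Q = [7 6 9; 6 20 19; 9 19 41]
S = H·P̄·Hᵀ + R = [62 35; 35 445]
K = P̄·Hᵀ·S⁻¹ = [-708/5273 -1262/26365; -1906/5273 -3457/26365; 397/5273 -8036/26365]
x' − x̄ = [-17208/26365, -45968/26365, 62111/26365] = K·y
y = (KᵀK)⁻¹·Kᵀ·(x' − x̄) = [7, -6]
z = y + H·x̄ = [7, -6] + [-6, 3] = [1, -3]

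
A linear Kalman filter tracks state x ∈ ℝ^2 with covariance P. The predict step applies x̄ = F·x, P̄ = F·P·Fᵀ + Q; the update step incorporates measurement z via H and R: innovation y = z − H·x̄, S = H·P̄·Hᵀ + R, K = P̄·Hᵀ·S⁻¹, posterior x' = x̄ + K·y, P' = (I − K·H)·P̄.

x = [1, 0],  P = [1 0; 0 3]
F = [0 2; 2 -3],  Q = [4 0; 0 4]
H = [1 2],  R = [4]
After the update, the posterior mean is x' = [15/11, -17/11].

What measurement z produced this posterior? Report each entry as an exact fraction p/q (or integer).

x̄ = F·x = [0, 2]
P̄ = F·P·Fᵀ + Q = [16 -18; -18 35]
S = H·P̄·Hᵀ + R = [88]
K = P̄·Hᵀ·S⁻¹ = [-5/22; 13/22]
x' − x̄ = [15/11, -39/11] = K·y
y = (KᵀK)⁻¹·Kᵀ·(x' − x̄) = [-6]
z = y + H·x̄ = [-6] + [4] = [-2]

z = [-2]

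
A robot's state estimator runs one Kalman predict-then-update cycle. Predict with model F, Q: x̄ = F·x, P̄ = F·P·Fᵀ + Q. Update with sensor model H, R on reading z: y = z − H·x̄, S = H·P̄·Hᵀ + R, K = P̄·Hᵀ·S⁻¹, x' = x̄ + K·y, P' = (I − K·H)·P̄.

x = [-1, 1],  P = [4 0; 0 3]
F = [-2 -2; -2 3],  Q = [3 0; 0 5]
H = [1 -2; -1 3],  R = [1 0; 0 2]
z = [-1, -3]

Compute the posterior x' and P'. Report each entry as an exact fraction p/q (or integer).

x̄ = F·x = [0, 5]
P̄ = F·P·Fᵀ + Q = [31 -2; -2 48]
y = z − H·x̄ = [9, -18]
S = H·P̄·Hᵀ + R = [232 -329; -329 477]
K = P̄·Hᵀ·S⁻¹ = [4522/2423 2931/2423; 1288/2423 1630/2423]
x' = x̄ + K·y = [-12060/2423, -5633/2423]
P' = (I − K·H)·P̄ = [25290/2423 10384/2423; 10384/2423 4548/2423]

x' = [-12060/2423, -5633/2423]
P' = [25290/2423 10384/2423; 10384/2423 4548/2423]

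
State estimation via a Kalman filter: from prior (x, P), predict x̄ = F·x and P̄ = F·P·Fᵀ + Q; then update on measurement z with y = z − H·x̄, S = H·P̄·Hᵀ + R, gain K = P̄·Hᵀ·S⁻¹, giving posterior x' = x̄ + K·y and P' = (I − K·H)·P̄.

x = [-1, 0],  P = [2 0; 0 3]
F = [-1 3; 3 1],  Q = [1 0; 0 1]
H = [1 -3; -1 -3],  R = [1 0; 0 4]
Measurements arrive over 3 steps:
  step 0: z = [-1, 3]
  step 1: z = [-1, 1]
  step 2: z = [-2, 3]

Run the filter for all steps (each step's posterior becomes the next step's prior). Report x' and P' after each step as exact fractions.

step 0: x̄ = F·x = [1, -3]
step 0: P̄ = F·P·Fᵀ + Q = [30 3; 3 22]
step 0: y = z − H·x̄ = [-11, -5]
step 0: S = H·P̄·Hᵀ + R = [211 168; 168 250]
step 0: K = P̄·Hᵀ·S⁻¹ = [5901/12263 -11757/24526; -2079/12263 -3975/24526]
step 0: x' = x̄ + K·y = [-46511/24526, -7965/24526]
step 0: P' = (I − K·H)·P̄ = [29415/24526 5871/24526; 5871/24526 3343/24526]
step 1: x̄ = F·x = [11308/12263, -73749/12263]
step 1: P̄ = F·P·Fᵀ + Q = [24401/12263 -15624/12263; -15624/12263 163915/12263]
step 1: y = z − H·x̄ = [-244818/12263, -197676/12263]
step 1: S = H·P̄·Hᵀ + R = [1605643/12263 1450834/12263; 1450834/12263 1454944/12263]
step 1: K = P̄·Hᵀ·S⁻¹ = [2898823/9426786 -5490083/18853572; -644499/3142262 -771213/6284524]
step 1: x' = x̄ + K·y = [-821674/1571131, 92613/1571131]
step 1: P' = (I − K·H)·P̄ = [13878989/18853572 897927/6284524; 897927/6284524 728975/6284524]
step 2: x̄ = F·x = [1099513/1571131, -2372409/1571131]
step 2: P̄ = F·P·Fᵀ + Q = [9063050/4713393 -1127162/1571131; -1127162/1571131 13509507/1571131]
step 2: y = z − H·x̄ = [-11359002/1571131, -1304321/1571131]
step 2: S = H·P̄·Hᵀ + R = [398822048/4713393 355693639/4713393; 355693639/4713393 372384395/4713393]
step 2: K = P̄·Hᵀ·S⁻¹ = [1435892636/4666944223 -1357981196/4666944223; -952889064/4666944223 -571224945/4666944223]
step 2: x' = x̄ + K·y = [-5987850847/4666944223, 316351086/4666944223]
step 2: P' = (I − K·H)·P̄ = [3433908710/4666944223 666005358/4666944223; 666005358/4666944223 539631474/4666944223]

step 0: x' = [-46511/24526, -7965/24526], P' = [29415/24526 5871/24526; 5871/24526 3343/24526]
step 1: x' = [-821674/1571131, 92613/1571131], P' = [13878989/18853572 897927/6284524; 897927/6284524 728975/6284524]
step 2: x' = [-5987850847/4666944223, 316351086/4666944223], P' = [3433908710/4666944223 666005358/4666944223; 666005358/4666944223 539631474/4666944223]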